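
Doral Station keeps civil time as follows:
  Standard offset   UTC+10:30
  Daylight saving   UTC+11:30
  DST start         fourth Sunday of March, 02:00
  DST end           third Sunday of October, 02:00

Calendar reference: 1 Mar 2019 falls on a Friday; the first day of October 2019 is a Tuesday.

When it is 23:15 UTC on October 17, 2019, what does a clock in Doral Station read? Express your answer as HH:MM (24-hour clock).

1 March 2019 is a Friday, so the first Sunday is March 3 and the fourth is March 24.
1 October 2019 is a Tuesday, so the first Sunday is October 6 and the third is October 20.
At the standard offset (UTC+10:30), 23:15 UTC + 10h30m = 09:45 Doral Station standard time (rolling into the next day, 18 October 2019).
Daylight saving runs 24 March – 20 October; the standard-time date in Doral Station, October 18, 2019, is inside that window, so Doral Station is at UTC+11:30.
23:15 UTC + 11h30m = 10:45 local (rolling into the next day, 18 October 2019).

10:45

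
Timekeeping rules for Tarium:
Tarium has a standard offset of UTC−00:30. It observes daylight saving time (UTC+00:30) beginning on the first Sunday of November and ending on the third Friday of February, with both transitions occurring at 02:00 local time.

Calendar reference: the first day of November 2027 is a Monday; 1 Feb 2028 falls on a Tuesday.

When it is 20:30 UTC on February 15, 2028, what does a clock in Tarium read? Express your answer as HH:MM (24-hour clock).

1 November 2027 is a Monday, so the first Sunday is November 7.
1 February 2028 is a Tuesday, so the first Friday is February 4 and the third is February 18.
At the standard offset (UTC−00:30), 20:30 UTC − 0h30m = 20:00 Tarium standard time.
The standard-time date in Tarium, February 15, 2028, lies within the daylight-saving period (7 November 2027 – 18 February 2028), so Tarium is on daylight time, UTC+00:30.
20:30 UTC + 0h30m = 21:00 local.

21:00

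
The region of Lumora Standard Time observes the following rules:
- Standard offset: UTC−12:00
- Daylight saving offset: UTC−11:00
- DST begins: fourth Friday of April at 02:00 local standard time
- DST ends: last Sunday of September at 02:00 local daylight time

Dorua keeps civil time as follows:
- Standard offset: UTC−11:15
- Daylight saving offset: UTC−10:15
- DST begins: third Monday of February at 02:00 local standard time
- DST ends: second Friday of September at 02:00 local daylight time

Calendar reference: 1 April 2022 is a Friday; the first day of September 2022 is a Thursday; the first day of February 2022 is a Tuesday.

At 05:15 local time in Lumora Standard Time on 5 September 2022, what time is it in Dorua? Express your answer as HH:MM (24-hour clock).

1 April 2022 is a Friday, so the first Friday is April 1 and the fourth is April 22.
1 September 2022 is a Thursday, so Sundays fall on 4, 11, 18, 25; the last is September 25.
5 September 2022 lies within the daylight-saving period (22 April – 25 September), so Lumora Standard Time is on daylight time, UTC−11:00.
05:15 Lumora Standard Time + 11h = 16:15 UTC.
1 February 2022 is a Tuesday, so the first Monday is February 7 and the third is February 21.
1 September 2022 is a Thursday, so the first Friday is September 2 and the second is September 9.
At the standard offset (UTC−11:15), 16:15 UTC − 11h15m = 05:00 Dorua standard time.
The standard-time date in Dorua, 5 September 2022, falls between 21 February and 9 September, so daylight saving is in effect and Dorua is at UTC−10:15.
16:15 UTC − 10h15m = 06:00 Dorua.

06:00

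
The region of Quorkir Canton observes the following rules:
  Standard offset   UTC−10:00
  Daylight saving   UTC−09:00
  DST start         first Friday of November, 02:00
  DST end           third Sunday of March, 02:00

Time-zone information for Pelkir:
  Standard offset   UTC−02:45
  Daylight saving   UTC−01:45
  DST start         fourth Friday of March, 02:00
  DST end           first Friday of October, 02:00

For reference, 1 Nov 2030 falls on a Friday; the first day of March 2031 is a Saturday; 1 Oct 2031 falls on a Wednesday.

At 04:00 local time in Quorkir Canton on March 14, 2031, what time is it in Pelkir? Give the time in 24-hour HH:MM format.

1 November 2030 is a Friday, so the first Friday is November 1.
1 March 2031 is a Saturday, so the first Sunday is March 2 and the third is March 16.
March 14, 2031 falls between 1 November 2030 and 16 March 2031, so daylight saving is in effect and Quorkir Canton is at UTC−09:00.
04:00 Quorkir Canton + 9h = 13:00 UTC.
1 March 2031 is a Saturday, so the first Friday is March 7 and the fourth is March 28.
1 October 2031 is a Wednesday, so the first Friday is October 3.
At the standard offset (UTC−02:45), 13:00 UTC − 2h45m = 10:15 Pelkir standard time.
Daylight saving runs 28 March – 3 October; the standard-time date in Pelkir, March 14, 2031, is outside that window, so Pelkir is on standard time at UTC−02:45.
13:00 UTC − 2h45m = 10:15 Pelkir.

10:15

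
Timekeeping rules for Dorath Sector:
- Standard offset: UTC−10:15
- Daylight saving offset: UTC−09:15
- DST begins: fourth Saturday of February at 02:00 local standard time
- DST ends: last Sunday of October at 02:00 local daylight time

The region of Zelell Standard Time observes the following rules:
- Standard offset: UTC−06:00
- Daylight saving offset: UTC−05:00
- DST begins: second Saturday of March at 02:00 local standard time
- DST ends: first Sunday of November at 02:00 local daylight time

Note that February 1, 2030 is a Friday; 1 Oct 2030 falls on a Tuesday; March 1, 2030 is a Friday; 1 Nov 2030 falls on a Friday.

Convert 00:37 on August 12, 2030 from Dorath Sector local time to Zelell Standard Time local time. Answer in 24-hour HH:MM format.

1 February 2030 is a Friday, so the first Saturday is February 2 and the fourth is February 23.
1 October 2030 is a Tuesday, so Sundays fall on 6, 13, 20, 27; the last is October 27.
August 12, 2030 lies within the daylight-saving period (23 February – 27 October), so Dorath Sector is on daylight time, UTC−09:15.
00:37 Dorath Sector + 9h15m = 09:52 UTC.
1 March 2030 is a Friday, so the first Saturday is March 2 and the second is March 9.
1 November 2030 is a Friday, so the first Sunday is November 3.
At the standard offset (UTC−06:00), 09:52 UTC − 6h = 03:52 Zelell Standard Time standard time.
The standard-time date in Zelell Standard Time, August 12, 2030, lies within the daylight-saving period (9 March – 3 November), so Zelell Standard Time is on daylight time, UTC−05:00.
09:52 UTC − 5h = 04:52 Zelell Standard Time.

04:52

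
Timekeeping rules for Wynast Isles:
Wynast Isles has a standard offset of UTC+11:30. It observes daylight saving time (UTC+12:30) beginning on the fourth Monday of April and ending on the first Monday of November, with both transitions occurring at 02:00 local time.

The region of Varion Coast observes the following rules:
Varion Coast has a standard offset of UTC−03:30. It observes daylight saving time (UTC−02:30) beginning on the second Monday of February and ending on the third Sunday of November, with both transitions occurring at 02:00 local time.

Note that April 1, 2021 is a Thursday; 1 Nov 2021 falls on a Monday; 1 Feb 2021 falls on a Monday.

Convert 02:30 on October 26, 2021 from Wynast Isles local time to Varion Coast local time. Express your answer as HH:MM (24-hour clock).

1 April 2021 is a Thursday, so the first Monday is April 5 and the fourth is April 26.
1 November 2021 is a Monday, so the first Monday is November 1.
October 26, 2021 falls between 26 April and 1 November, so daylight saving is in effect and Wynast Isles is at UTC+12:30.
02:30 Wynast Isles − 12h30m = 14:00 UTC (rolling into the previous day, 25 October 2021).
1 February 2021 is a Monday, so the first Monday is February 1 and the second is February 8.
1 November 2021 is a Monday, so the first Sunday is November 7 and the third is November 21.
At the standard offset (UTC−03:30), 14:00 UTC − 3h30m = 10:30 Varion Coast standard time.
The standard-time date in Varion Coast, October 25, 2021, falls between 8 February and 21 November, so daylight saving is in effect and Varion Coast is at UTC−02:30.
14:00 UTC − 2h30m = 11:30 Varion Coast.

11:30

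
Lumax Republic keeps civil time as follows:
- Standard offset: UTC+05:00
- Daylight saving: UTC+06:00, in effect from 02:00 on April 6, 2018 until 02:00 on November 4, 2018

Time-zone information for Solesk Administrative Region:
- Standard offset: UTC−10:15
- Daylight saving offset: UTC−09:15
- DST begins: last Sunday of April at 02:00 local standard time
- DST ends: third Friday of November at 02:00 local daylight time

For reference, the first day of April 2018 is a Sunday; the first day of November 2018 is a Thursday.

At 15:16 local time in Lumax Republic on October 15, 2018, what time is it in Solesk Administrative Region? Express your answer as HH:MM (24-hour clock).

October 15, 2018 falls between 6 April and 4 November, so daylight saving is in effect and Lumax Republic is at UTC+06:00.
15:16 Lumax Republic − 6h = 09:16 UTC.
1 April 2018 is a Sunday, so Sundays fall on 1, 8, 15, 22, 29; the last is April 29.
1 November 2018 is a Thursday, so the first Friday is November 2 and the third is November 16.
At the standard offset (UTC−10:15), 09:16 UTC − 10h15m = 23:01 Solesk Administrative Region standard time (rolling into the previous day, 14 October 2018).
Daylight saving runs 29 April – 16 November; the standard-time date in Solesk Administrative Region, October 14, 2018, is inside that window, so Solesk Administrative Region is at UTC−09:15.
09:16 UTC − 9h15m = 00:01 Solesk Administrative Region.

00:01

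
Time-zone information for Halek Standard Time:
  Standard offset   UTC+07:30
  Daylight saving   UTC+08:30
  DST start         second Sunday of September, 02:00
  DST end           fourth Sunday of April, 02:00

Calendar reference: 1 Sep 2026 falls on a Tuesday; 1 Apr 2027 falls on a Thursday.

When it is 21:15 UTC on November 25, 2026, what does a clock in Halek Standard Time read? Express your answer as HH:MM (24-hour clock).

05:45

1 September 2026 is a Tuesday, so the first Sunday is September 6 and the second is September 13.
1 April 2027 is a Thursday, so the first Sunday is April 4 and the fourth is April 25.
At the standard offset (UTC+07:30), 21:15 UTC + 7h30m = 04:45 Halek Standard Time standard time (rolling into the next day, 26 November 2026).
The standard-time date in Halek Standard Time, November 26, 2026, lies within the daylight-saving period (13 September 2026 – 25 April 2027), so Halek Standard Time is on daylight time, UTC+08:30.
21:15 UTC + 8h30m = 05:45 local (rolling into the next day, 26 November 2026).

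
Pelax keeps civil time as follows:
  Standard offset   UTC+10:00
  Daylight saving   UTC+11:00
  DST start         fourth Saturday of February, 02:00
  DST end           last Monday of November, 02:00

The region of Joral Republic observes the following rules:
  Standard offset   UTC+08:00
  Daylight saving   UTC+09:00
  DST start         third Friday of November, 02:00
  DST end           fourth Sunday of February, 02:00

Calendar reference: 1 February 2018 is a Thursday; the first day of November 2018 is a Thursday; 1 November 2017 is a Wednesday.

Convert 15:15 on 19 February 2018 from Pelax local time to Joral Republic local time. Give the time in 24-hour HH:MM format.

1 February 2018 is a Thursday, so the first Saturday is February 3 and the fourth is February 24.
1 November 2018 is a Thursday, so Mondays fall on 5, 12, 19, 26; the last is November 26.
19 February 2018 is outside the daylight-saving period (24 February – 26 November), so Pelax is on standard time, UTC+10:00.
15:15 Pelax − 10h = 05:15 UTC.
1 November 2017 is a Wednesday, so the first Friday is November 3 and the third is November 17.
1 February 2018 is a Thursday, so the first Sunday is February 4 and the fourth is February 25.
At the standard offset (UTC+08:00), 05:15 UTC + 8h = 13:15 Joral Republic standard time.
Daylight saving runs 17 November 2017 – 25 February 2018; the standard-time date in Joral Republic, 19 February 2018, is inside that window, so Joral Republic is at UTC+09:00.
05:15 UTC + 9h = 14:15 Joral Republic.

14:15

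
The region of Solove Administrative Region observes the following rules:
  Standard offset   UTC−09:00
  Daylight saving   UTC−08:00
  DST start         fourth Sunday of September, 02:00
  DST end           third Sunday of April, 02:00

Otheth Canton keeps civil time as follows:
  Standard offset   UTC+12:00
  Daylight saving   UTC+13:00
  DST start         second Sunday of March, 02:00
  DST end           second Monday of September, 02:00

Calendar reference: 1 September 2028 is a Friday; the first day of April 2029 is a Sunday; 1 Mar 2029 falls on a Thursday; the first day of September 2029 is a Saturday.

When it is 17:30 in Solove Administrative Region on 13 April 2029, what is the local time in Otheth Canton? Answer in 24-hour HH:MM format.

14:30

1 September 2028 is a Friday, so the first Sunday is September 3 and the fourth is September 24.
1 April 2029 is a Sunday, so the first Sunday is April 1 and the third is April 15.
13 April 2029 falls between 24 September 2028 and 15 April 2029, so daylight saving is in effect and Solove Administrative Region is at UTC−08:00.
17:30 Solove Administrative Region + 8h = 01:30 UTC (rolling into the next day, 14 April 2029).
1 March 2029 is a Thursday, so the first Sunday is March 4 and the second is March 11.
1 September 2029 is a Saturday, so the first Monday is September 3 and the second is September 10.
At the standard offset (UTC+12:00), 01:30 UTC + 12h = 13:30 Otheth Canton standard time.
The standard-time date in Otheth Canton, 14 April 2029, falls between 11 March and 10 September, so daylight saving is in effect and Otheth Canton is at UTC+13:00.
01:30 UTC + 13h = 14:30 Otheth Canton.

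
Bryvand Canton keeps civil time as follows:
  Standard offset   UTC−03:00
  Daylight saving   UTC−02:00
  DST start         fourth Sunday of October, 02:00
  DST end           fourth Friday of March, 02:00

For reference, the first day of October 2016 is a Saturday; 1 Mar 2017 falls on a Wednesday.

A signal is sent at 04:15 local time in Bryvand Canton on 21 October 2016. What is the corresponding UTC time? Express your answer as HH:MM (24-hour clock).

1 October 2016 is a Saturday, so the first Sunday is October 2 and the fourth is October 23.
1 March 2017 is a Wednesday, so the first Friday is March 3 and the fourth is March 24.
21 October 2016 is outside the daylight-saving period (23 October 2016 – 24 March 2017), so Bryvand Canton is on standard time, UTC−03:00.
04:15 local + 3h = 07:15 UTC.

07:15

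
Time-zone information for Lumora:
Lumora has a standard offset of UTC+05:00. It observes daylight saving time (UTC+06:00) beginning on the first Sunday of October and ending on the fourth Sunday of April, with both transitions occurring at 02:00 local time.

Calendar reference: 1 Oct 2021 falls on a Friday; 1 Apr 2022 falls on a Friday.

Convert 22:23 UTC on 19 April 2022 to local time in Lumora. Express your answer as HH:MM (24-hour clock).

04:23

1 October 2021 is a Friday, so the first Sunday is October 3.
1 April 2022 is a Friday, so the first Sunday is April 3 and the fourth is April 24.
At the standard offset (UTC+05:00), 22:23 UTC + 5h = 03:23 Lumora standard time (rolling into the next day, 20 April 2022).
Daylight saving runs 3 October 2021 – 24 April 2022; the standard-time date in Lumora, 20 April 2022, is inside that window, so Lumora is at UTC+06:00.
22:23 UTC + 6h = 04:23 local (rolling into the next day, 20 April 2022).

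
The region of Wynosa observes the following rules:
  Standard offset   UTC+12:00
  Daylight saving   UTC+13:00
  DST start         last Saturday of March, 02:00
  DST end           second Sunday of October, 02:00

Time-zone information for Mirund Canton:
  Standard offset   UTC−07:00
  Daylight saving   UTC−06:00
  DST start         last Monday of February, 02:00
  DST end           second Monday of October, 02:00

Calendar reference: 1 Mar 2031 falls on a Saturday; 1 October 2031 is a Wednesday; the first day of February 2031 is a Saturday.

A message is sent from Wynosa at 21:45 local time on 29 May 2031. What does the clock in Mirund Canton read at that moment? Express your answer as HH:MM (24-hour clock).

1 March 2031 is a Saturday, so Saturdays fall on 1, 8, 15, 22, 29; the last is March 29.
1 October 2031 is a Wednesday, so the first Sunday is October 5 and the second is October 12.
29 May 2031 falls between 29 March and 12 October, so daylight saving is in effect and Wynosa is at UTC+13:00.
21:45 Wynosa − 13h = 08:45 UTC.
1 February 2031 is a Saturday, so Mondays fall on 3, 10, 17, 24; the last is February 24.
1 October 2031 is a Wednesday, so the first Monday is October 6 and the second is October 13.
At the standard offset (UTC−07:00), 08:45 UTC − 7h = 01:45 Mirund Canton standard time.
The standard-time date in Mirund Canton, 29 May 2031, falls between 24 February and 13 October, so daylight saving is in effect and Mirund Canton is at UTC−06:00.
08:45 UTC − 6h = 02:45 Mirund Canton.

02:45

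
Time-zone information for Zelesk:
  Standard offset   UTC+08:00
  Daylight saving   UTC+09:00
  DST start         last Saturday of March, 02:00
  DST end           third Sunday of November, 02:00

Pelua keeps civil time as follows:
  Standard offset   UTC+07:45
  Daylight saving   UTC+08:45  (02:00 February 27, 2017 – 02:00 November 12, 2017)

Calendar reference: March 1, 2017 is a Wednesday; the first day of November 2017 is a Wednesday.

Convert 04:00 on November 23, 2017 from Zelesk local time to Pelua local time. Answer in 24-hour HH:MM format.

1 March 2017 is a Wednesday, so Saturdays fall on 4, 11, 18, 25; the last is March 25.
1 November 2017 is a Wednesday, so the first Sunday is November 5 and the third is November 19.
November 23, 2017 does not fall between 25 March and 19 November, so daylight saving is not in effect and Zelesk is at UTC+08:00.
04:00 Zelesk − 8h = 20:00 UTC (rolling into the previous day, 22 November 2017).
At the standard offset (UTC+07:45), 20:00 UTC + 7h45m = 03:45 Pelua standard time (rolling into the next day, 23 November 2017).
The standard-time date in Pelua, November 23, 2017, does not fall between 27 February and 12 November, so daylight saving is not in effect and Pelua is at UTC+07:45.
20:00 UTC + 7h45m = 03:45 Pelua (rolling into the next day, 23 November 2017).

03:45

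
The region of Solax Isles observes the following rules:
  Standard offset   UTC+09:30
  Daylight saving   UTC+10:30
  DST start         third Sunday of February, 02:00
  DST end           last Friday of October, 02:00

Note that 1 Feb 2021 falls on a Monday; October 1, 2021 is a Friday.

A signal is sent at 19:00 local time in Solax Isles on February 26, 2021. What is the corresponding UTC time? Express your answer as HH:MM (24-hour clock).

08:30

1 February 2021 is a Monday, so the first Sunday is February 7 and the third is February 21.
1 October 2021 is a Friday, so Fridays fall on 1, 8, 15, 22, 29; the last is October 29.
February 26, 2021 lies within the daylight-saving period (21 February – 29 October), so Solax Isles is on daylight time, UTC+10:30.
19:00 local − 10h30m = 08:30 UTC.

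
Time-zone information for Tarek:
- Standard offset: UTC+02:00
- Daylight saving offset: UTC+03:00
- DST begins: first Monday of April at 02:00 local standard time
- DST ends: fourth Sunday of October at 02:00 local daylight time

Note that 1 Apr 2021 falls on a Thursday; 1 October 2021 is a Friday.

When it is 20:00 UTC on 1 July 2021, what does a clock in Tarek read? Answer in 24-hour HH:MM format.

1 April 2021 is a Thursday, so the first Monday is April 5.
1 October 2021 is a Friday, so the first Sunday is October 3 and the fourth is October 24.
At the standard offset (UTC+02:00), 20:00 UTC + 2h = 22:00 Tarek standard time.
The standard-time date in Tarek, 1 July 2021, falls between 5 April and 24 October, so daylight saving is in effect and Tarek is at UTC+03:00.
20:00 UTC + 3h = 23:00 local.

23:00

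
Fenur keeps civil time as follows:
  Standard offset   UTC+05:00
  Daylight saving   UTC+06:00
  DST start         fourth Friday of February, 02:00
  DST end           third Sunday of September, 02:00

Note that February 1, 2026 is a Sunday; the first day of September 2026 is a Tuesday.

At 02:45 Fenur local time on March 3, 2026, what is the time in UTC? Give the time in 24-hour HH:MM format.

1 February 2026 is a Sunday, so the first Friday is February 6 and the fourth is February 27.
1 September 2026 is a Tuesday, so the first Sunday is September 6 and the third is September 20.
March 3, 2026 lies within the daylight-saving period (27 February – 20 September), so Fenur is on daylight time, UTC+06:00.
02:45 local − 6h = 20:45 UTC (rolling into the previous day, 2 March 2026).

20:45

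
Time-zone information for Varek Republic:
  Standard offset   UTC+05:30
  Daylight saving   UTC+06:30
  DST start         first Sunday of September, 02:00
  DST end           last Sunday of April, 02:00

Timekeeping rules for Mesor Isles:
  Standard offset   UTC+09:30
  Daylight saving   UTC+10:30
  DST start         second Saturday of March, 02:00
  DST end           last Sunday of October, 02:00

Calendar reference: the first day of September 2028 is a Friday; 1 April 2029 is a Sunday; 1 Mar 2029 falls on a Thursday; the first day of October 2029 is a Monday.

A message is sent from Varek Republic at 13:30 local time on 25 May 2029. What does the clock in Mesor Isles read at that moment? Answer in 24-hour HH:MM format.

1 September 2028 is a Friday, so the first Sunday is September 3.
1 April 2029 is a Sunday, so Sundays fall on 1, 8, 15, 22, 29; the last is April 29.
Daylight saving runs 3 September 2028 – 29 April 2029; 25 May 2029 is outside that window, so Varek Republic is on standard time at UTC+05:30.
13:30 Varek Republic − 5h30m = 08:00 UTC.
1 March 2029 is a Thursday, so the first Saturday is March 3 and the second is March 10.
1 October 2029 is a Monday, so Sundays fall on 7, 14, 21, 28; the last is October 28.
At the standard offset (UTC+09:30), 08:00 UTC + 9h30m = 17:30 Mesor Isles standard time.
Daylight saving runs 10 March – 28 October; the standard-time date in Mesor Isles, 25 May 2029, is inside that window, so Mesor Isles is at UTC+10:30.
08:00 UTC + 10h30m = 18:30 Mesor Isles.

18:30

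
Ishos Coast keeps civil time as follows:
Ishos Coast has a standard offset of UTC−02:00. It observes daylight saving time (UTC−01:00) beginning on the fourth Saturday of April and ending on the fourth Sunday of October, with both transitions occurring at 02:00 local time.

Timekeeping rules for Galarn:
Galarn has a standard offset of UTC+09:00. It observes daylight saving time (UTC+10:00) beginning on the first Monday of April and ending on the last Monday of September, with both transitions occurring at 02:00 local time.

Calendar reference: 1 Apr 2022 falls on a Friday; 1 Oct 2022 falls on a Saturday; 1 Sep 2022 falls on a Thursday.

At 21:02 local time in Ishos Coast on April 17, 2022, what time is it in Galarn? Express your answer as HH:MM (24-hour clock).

09:02

1 April 2022 is a Friday, so the first Saturday is April 2 and the fourth is April 23.
1 October 2022 is a Saturday, so the first Sunday is October 2 and the fourth is October 23.
Daylight saving runs 23 April – 23 October; April 17, 2022 is outside that window, so Ishos Coast is on standard time at UTC−02:00.
21:02 Ishos Coast + 2h = 23:02 UTC.
1 April 2022 is a Friday, so the first Monday is April 4.
1 September 2022 is a Thursday, so Mondays fall on 5, 12, 19, 26; the last is September 26.
At the standard offset (UTC+09:00), 23:02 UTC + 9h = 08:02 Galarn standard time (rolling into the next day, 18 April 2022).
The standard-time date in Galarn, April 18, 2022, falls between 4 April and 26 September, so daylight saving is in effect and Galarn is at UTC+10:00.
23:02 UTC + 10h = 09:02 Galarn (rolling into the next day, 18 April 2022).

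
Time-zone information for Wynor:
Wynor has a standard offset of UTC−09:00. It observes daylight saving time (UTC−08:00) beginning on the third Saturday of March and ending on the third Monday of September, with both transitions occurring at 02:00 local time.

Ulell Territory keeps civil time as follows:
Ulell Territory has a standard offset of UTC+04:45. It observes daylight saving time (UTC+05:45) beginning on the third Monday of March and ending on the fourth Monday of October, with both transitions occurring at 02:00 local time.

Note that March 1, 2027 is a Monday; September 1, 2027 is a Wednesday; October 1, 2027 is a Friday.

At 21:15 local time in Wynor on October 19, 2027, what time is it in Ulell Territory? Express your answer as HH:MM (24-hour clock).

1 March 2027 is a Monday, so the first Saturday is March 6 and the third is March 20.
1 September 2027 is a Wednesday, so the first Monday is September 6 and the third is September 20.
Daylight saving runs 20 March – 20 September; October 19, 2027 is outside that window, so Wynor is on standard time at UTC−09:00.
21:15 Wynor + 9h = 06:15 UTC (rolling into the next day, 20 October 2027).
1 March 2027 is a Monday, so the first Monday is March 1 and the third is March 15.
1 October 2027 is a Friday, so the first Monday is October 4 and the fourth is October 25.
At the standard offset (UTC+04:45), 06:15 UTC + 4h45m = 11:00 Ulell Territory standard time.
The standard-time date in Ulell Territory, October 20, 2027, lies within the daylight-saving period (15 March – 25 October), so Ulell Territory is on daylight time, UTC+05:45.
06:15 UTC + 5h45m = 12:00 Ulell Territory.

12:00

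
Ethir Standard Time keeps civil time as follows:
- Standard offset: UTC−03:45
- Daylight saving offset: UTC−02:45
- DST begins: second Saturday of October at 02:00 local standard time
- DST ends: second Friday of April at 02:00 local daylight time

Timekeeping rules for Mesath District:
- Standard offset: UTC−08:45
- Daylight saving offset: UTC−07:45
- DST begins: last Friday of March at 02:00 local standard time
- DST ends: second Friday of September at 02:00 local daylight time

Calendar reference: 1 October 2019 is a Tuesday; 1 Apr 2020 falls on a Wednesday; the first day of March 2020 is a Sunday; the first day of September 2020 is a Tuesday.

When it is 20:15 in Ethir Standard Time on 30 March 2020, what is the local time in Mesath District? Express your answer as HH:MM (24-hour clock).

15:15

1 October 2019 is a Tuesday, so the first Saturday is October 5 and the second is October 12.
1 April 2020 is a Wednesday, so the first Friday is April 3 and the second is April 10.
Daylight saving runs 12 October 2019 – 10 April 2020; 30 March 2020 is inside that window, so Ethir Standard Time is at UTC−02:45.
20:15 Ethir Standard Time + 2h45m = 23:00 UTC.
1 March 2020 is a Sunday, so Fridays fall on 6, 13, 20, 27; the last is March 27.
1 September 2020 is a Tuesday, so the first Friday is September 4 and the second is September 11.
At the standard offset (UTC−08:45), 23:00 UTC − 8h45m = 14:15 Mesath District standard time.
The standard-time date in Mesath District, 30 March 2020, falls between 27 March and 11 September, so daylight saving is in effect and Mesath District is at UTC−07:45.
23:00 UTC − 7h45m = 15:15 Mesath District.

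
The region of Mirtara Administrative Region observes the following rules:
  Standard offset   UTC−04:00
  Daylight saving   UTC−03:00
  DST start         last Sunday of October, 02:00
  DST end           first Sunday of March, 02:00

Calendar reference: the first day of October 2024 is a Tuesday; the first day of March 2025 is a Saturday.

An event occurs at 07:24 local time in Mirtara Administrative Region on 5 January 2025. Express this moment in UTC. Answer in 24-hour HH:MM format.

10:24

1 October 2024 is a Tuesday, so Sundays fall on 6, 13, 20, 27; the last is October 27.
1 March 2025 is a Saturday, so the first Sunday is March 2.
5 January 2025 lies within the daylight-saving period (27 October 2024 – 2 March 2025), so Mirtara Administrative Region is on daylight time, UTC−03:00.
07:24 local + 3h = 10:24 UTC.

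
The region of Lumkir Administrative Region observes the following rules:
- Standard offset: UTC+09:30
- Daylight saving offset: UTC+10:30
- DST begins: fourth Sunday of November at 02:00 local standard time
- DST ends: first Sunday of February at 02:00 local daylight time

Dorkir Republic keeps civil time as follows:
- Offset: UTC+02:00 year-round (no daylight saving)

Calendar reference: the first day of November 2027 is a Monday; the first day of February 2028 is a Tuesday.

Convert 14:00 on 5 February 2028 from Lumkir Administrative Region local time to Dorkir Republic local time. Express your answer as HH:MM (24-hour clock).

05:30

1 November 2027 is a Monday, so the first Sunday is November 7 and the fourth is November 28.
1 February 2028 is a Tuesday, so the first Sunday is February 6.
5 February 2028 lies within the daylight-saving period (28 November 2027 – 6 February 2028), so Lumkir Administrative Region is on daylight time, UTC+10:30.
14:00 Lumkir Administrative Region − 10h30m = 03:30 UTC.
Dorkir Republic has no daylight saving, so its offset is UTC+02:00 year-round.
03:30 UTC + 2h = 05:30 Dorkir Republic.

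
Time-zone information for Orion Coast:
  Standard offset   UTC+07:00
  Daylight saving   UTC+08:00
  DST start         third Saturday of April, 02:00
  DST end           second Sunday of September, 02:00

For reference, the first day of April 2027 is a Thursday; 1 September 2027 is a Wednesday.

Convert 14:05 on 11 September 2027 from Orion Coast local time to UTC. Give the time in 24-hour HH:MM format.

1 April 2027 is a Thursday, so the first Saturday is April 3 and the third is April 17.
1 September 2027 is a Wednesday, so the first Sunday is September 5 and the second is September 12.
11 September 2027 falls between 17 April and 12 September, so daylight saving is in effect and Orion Coast is at UTC+08:00.
14:05 local − 8h = 06:05 UTC.

06:05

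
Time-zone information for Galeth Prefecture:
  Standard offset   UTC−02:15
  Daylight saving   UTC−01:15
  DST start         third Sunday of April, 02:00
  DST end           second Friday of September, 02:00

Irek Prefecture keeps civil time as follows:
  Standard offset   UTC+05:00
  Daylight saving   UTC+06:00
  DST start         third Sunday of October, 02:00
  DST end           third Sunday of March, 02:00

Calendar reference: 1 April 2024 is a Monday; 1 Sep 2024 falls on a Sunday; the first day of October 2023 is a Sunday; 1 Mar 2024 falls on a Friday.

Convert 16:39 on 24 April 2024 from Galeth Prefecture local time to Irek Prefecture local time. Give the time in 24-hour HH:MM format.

22:54

1 April 2024 is a Monday, so the first Sunday is April 7 and the third is April 21.
1 September 2024 is a Sunday, so the first Friday is September 6 and the second is September 13.
24 April 2024 falls between 21 April and 13 September, so daylight saving is in effect and Galeth Prefecture is at UTC−01:15.
16:39 Galeth Prefecture + 1h15m = 17:54 UTC.
1 October 2023 is a Sunday, so the first Sunday is October 1 and the third is October 15.
1 March 2024 is a Friday, so the first Sunday is March 3 and the third is March 17.
At the standard offset (UTC+05:00), 17:54 UTC + 5h = 22:54 Irek Prefecture standard time.
The standard-time date in Irek Prefecture, 24 April 2024, is outside the daylight-saving period (15 October 2023 – 17 March 2024), so Irek Prefecture is on standard time, UTC+05:00.
17:54 UTC + 5h = 22:54 Irek Prefecture.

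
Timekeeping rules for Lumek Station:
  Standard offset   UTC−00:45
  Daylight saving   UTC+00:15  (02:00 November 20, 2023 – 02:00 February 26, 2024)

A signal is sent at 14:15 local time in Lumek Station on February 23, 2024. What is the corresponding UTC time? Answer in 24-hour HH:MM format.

14:00

February 23, 2024 falls between 20 November 2023 and 26 February 2024, so daylight saving is in effect and Lumek Station is at UTC+00:15.
14:15 local − 0h15m = 14:00 UTC.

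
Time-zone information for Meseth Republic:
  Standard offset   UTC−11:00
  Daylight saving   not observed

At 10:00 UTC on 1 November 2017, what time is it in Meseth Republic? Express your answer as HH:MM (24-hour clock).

Meseth Republic stays on UTC−11:00 all year.
10:00 UTC − 11h = 23:00 local (rolling into the previous day, 31 October 2017).

23:00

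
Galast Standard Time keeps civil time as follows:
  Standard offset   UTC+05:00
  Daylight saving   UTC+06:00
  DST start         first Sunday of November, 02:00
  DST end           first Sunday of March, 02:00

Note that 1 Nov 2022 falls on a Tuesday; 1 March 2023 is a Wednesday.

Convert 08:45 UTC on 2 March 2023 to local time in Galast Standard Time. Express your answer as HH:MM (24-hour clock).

14:45

1 November 2022 is a Tuesday, so the first Sunday is November 6.
1 March 2023 is a Wednesday, so the first Sunday is March 5.
At the standard offset (UTC+05:00), 08:45 UTC + 5h = 13:45 Galast Standard Time standard time.
The standard-time date in Galast Standard Time, 2 March 2023, falls between 6 November 2022 and 5 March 2023, so daylight saving is in effect and Galast Standard Time is at UTC+06:00.
08:45 UTC + 6h = 14:45 local.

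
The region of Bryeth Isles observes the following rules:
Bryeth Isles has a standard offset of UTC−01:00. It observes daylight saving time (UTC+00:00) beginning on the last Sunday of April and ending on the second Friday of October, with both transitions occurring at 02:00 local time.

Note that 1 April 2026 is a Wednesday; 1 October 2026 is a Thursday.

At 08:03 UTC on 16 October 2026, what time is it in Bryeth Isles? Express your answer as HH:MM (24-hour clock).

07:03

1 April 2026 is a Wednesday, so Sundays fall on 5, 12, 19, 26; the last is April 26.
1 October 2026 is a Thursday, so the first Friday is October 2 and the second is October 9.
At the standard offset (UTC−01:00), 08:03 UTC − 1h = 07:03 Bryeth Isles standard time.
The standard-time date in Bryeth Isles, 16 October 2026, does not fall between 26 April and 9 October, so daylight saving is not in effect and Bryeth Isles is at UTC−01:00.
08:03 UTC − 1h = 07:03 local.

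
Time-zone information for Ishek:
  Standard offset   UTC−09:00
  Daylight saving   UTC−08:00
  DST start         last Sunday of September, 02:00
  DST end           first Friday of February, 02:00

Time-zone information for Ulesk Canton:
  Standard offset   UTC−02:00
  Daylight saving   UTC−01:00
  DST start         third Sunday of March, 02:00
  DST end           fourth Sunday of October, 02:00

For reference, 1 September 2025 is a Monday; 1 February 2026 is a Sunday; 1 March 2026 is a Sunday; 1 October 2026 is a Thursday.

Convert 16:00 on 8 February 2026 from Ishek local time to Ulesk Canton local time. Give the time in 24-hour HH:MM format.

23:00

1 September 2025 is a Monday, so Sundays fall on 7, 14, 21, 28; the last is September 28.
1 February 2026 is a Sunday, so the first Friday is February 6.
8 February 2026 is outside the daylight-saving period (28 September 2025 – 6 February 2026), so Ishek is on standard time, UTC−09:00.
16:00 Ishek + 9h = 01:00 UTC (rolling into the next day, 9 February 2026).
1 March 2026 is a Sunday, so the first Sunday is March 1 and the third is March 15.
1 October 2026 is a Thursday, so the first Sunday is October 4 and the fourth is October 25.
At the standard offset (UTC−02:00), 01:00 UTC − 2h = 23:00 Ulesk Canton standard time (rolling into the previous day, 8 February 2026).
Daylight saving runs 15 March – 25 October; the standard-time date in Ulesk Canton, 8 February 2026, is outside that window, so Ulesk Canton is on standard time at UTC−02:00.
01:00 UTC − 2h = 23:00 Ulesk Canton (rolling into the previous day, 8 February 2026).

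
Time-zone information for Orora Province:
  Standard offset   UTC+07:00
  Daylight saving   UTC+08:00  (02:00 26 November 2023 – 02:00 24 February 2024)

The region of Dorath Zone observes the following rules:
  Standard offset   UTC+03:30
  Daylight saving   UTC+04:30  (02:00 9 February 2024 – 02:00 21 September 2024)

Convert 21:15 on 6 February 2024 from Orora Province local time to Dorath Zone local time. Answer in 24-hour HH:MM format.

16:45

6 February 2024 falls between 26 November 2023 and 24 February 2024, so daylight saving is in effect and Orora Province is at UTC+08:00.
21:15 Orora Province − 8h = 13:15 UTC.
At the standard offset (UTC+03:30), 13:15 UTC + 3h30m = 16:45 Dorath Zone standard time.
The standard-time date in Dorath Zone, 6 February 2024, does not fall between 9 February and 21 September, so daylight saving is not in effect and Dorath Zone is at UTC+03:30.
13:15 UTC + 3h30m = 16:45 Dorath Zone.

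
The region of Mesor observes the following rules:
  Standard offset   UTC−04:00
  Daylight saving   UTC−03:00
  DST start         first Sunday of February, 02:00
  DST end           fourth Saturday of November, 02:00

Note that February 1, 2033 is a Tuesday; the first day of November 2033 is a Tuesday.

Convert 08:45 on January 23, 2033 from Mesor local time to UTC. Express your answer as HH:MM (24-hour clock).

1 February 2033 is a Tuesday, so the first Sunday is February 6.
1 November 2033 is a Tuesday, so the first Saturday is November 5 and the fourth is November 26.
January 23, 2033 is outside the daylight-saving period (6 February – 26 November), so Mesor is on standard time, UTC−04:00.
08:45 local + 4h = 12:45 UTC.

12:45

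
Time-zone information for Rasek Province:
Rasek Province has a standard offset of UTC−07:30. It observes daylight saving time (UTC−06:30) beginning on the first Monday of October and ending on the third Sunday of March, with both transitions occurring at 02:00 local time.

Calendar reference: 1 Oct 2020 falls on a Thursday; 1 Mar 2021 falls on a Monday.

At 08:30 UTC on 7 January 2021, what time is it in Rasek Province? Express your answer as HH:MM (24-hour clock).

1 October 2020 is a Thursday, so the first Monday is October 5.
1 March 2021 is a Monday, so the first Sunday is March 7 and the third is March 21.
At the standard offset (UTC−07:30), 08:30 UTC − 7h30m = 01:00 Rasek Province standard time.
Daylight saving runs 5 October 2020 – 21 March 2021; the standard-time date in Rasek Province, 7 January 2021, is inside that window, so Rasek Province is at UTC−06:30.
08:30 UTC − 6h30m = 02:00 local.

02:00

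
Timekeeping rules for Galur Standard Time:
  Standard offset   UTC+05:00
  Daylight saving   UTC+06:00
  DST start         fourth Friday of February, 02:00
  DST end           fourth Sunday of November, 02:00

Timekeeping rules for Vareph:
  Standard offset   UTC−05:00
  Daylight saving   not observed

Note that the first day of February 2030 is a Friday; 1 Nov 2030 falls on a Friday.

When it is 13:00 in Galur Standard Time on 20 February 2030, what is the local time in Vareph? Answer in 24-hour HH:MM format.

03:00

1 February 2030 is a Friday, so the first Friday is February 1 and the fourth is February 22.
1 November 2030 is a Friday, so the first Sunday is November 3 and the fourth is November 24.
Daylight saving runs 22 February – 24 November; 20 February 2030 is outside that window, so Galur Standard Time is on standard time at UTC+05:00.
13:00 Galur Standard Time − 5h = 08:00 UTC.
Vareph stays on UTC−05:00 all year.
08:00 UTC − 5h = 03:00 Vareph.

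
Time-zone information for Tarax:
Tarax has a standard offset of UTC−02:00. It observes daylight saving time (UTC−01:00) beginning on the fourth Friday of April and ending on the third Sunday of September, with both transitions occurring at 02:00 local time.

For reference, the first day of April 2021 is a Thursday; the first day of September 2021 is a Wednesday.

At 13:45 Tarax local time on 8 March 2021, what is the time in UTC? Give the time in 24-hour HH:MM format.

15:45

1 April 2021 is a Thursday, so the first Friday is April 2 and the fourth is April 23.
1 September 2021 is a Wednesday, so the first Sunday is September 5 and the third is September 19.
8 March 2021 is outside the daylight-saving period (23 April – 19 September), so Tarax is on standard time, UTC−02:00.
13:45 local + 2h = 15:45 UTC.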